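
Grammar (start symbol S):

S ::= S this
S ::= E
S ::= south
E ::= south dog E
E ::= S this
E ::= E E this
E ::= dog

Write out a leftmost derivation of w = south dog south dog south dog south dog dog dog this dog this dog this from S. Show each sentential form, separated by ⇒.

S ⇒ E ⇒ E E this ⇒ E E this E this ⇒ south dog E E this E this ⇒ south dog south dog E E this E this ⇒ south dog south dog south dog E E this E this ⇒ south dog south dog south dog E E this E this E this ⇒ south dog south dog south dog south dog E E this E this E this ⇒ south dog south dog south dog south dog dog E this E this E this ⇒ south dog south dog south dog south dog dog dog this E this E this ⇒ south dog south dog south dog south dog dog dog this dog this E this ⇒ south dog south dog south dog south dog dog dog this dog this dog this

S ⇒ E   [S ::= E]
E ⇒ E E this   [E ::= E E this]
E E this ⇒ E E this E this   [E ::= E E this]
E E this E this ⇒ south dog E E this E this   [E ::= south dog E]
south dog E E this E this ⇒ south dog south dog E E this E this   [E ::= south dog E]
south dog south dog E E this E this ⇒ south dog south dog south dog E E this E this   [E ::= south dog E]
south dog south dog south dog E E this E this ⇒ south dog south dog south dog E E this E this E this   [E ::= E E this]
south dog south dog south dog E E this E this E this ⇒ south dog south dog south dog south dog E E this E this E this   [E ::= south dog E]
south dog south dog south dog south dog E E this E this E this ⇒ south dog south dog south dog south dog dog E this E this E this   [E ::= dog]
south dog south dog south dog south dog dog E this E this E this ⇒ south dog south dog south dog south dog dog dog this E this E this   [E ::= dog]
south dog south dog south dog south dog dog dog this E this E this ⇒ south dog south dog south dog south dog dog dog this dog this E this   [E ::= dog]
south dog south dog south dog south dog dog dog this dog this E this ⇒ south dog south dog south dog south dog dog dog this dog this dog this   [E ::= dog]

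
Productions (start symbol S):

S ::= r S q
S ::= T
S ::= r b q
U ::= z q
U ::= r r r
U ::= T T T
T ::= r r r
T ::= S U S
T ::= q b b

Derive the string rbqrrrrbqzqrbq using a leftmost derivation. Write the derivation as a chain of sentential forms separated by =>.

S => T => SUS => TUS => SUSUS => rbqUSUS => rbqrrrSUS => rbqrrrrbqUS => rbqrrrrbqzqS => rbqrrrrbqzqrbq

S => T   [S ::= T]
T => SUS   [T ::= S U S]
SUS => TUS   [S ::= T]
TUS => SUSUS   [T ::= S U S]
SUSUS => rbqUSUS   [S ::= r b q]
rbqUSUS => rbqrrrSUS   [U ::= r r r]
rbqrrrSUS => rbqrrrrbqUS   [S ::= r b q]
rbqrrrrbqUS => rbqrrrrbqzqS   [U ::= z q]
rbqrrrrbqzqS => rbqrrrrbqzqrbq   [S ::= r b q]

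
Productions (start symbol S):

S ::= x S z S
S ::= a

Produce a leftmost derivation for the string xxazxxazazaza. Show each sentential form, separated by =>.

S => xSzS => xxSzSzS => xxazSzS => xxazxSzSzS => xxazxxSzSzSzS => xxazxxazSzSzS => xxazxxazazSzS => xxazxxazazazS => xxazxxazazaza

S => xSzS   [S ::= x S z S]
xSzS => xxSzSzS   [S ::= x S z S]
xxSzSzS => xxazSzS   [S ::= a]
xxazSzS => xxazxSzSzS   [S ::= x S z S]
xxazxSzSzS => xxazxxSzSzSzS   [S ::= x S z S]
xxazxxSzSzSzS => xxazxxazSzSzS   [S ::= a]
xxazxxazSzSzS => xxazxxazazSzS   [S ::= a]
xxazxxazazSzS => xxazxxazazazS   [S ::= a]
xxazxxazazazS => xxazxxazazaza   [S ::= a]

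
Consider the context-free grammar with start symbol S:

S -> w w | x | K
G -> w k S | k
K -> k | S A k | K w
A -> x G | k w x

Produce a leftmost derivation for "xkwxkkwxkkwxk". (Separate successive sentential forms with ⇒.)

S ⇒ K ⇒ SAk ⇒ KAk ⇒ SAkAk ⇒ KAkAk ⇒ SAkAkAk ⇒ xAkAkAk ⇒ xkwxkAkAk ⇒ xkwxkkwxkAk ⇒ xkwxkkwxkkwxk

S ⇒ K   [S -> K]
K ⇒ SAk   [K -> S A k]
SAk ⇒ KAk   [S -> K]
KAk ⇒ SAkAk   [K -> S A k]
SAkAk ⇒ KAkAk   [S -> K]
KAkAk ⇒ SAkAkAk   [K -> S A k]
SAkAkAk ⇒ xAkAkAk   [S -> x]
xAkAkAk ⇒ xkwxkAkAk   [A -> k w x]
xkwxkAkAk ⇒ xkwxkkwxkAk   [A -> k w x]
xkwxkkwxkAk ⇒ xkwxkkwxkkwxk   [A -> k w x]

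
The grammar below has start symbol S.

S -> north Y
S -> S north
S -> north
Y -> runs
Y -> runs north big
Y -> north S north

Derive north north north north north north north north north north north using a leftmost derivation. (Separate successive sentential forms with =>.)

S => S north   [S -> S north]
S north => north Y north   [S -> north Y]
north Y north => north north S north north   [Y -> north S north]
north north S north north => north north north Y north north   [S -> north Y]
north north north Y north north => north north north north S north north north   [Y -> north S north]
north north north north S north north north => north north north north north Y north north north   [S -> north Y]
north north north north north Y north north north => north north north north north north S north north north north   [Y -> north S north]
north north north north north north S north north north north => north north north north north north north north north north north   [S -> north]

S => S north => north Y north => north north S north north => north north north Y north north => north north north north S north north north => north north north north north Y north north north => north north north north north north S north north north north => north north north north north north north north north north north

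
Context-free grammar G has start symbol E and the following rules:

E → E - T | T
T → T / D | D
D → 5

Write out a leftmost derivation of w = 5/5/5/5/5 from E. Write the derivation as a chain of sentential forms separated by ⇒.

E ⇒ T ⇒ T/D ⇒ T/D/D ⇒ T/D/D/D ⇒ T/D/D/D/D ⇒ D/D/D/D/D ⇒ 5/D/D/D/D ⇒ 5/5/D/D/D ⇒ 5/5/5/D/D ⇒ 5/5/5/5/D ⇒ 5/5/5/5/5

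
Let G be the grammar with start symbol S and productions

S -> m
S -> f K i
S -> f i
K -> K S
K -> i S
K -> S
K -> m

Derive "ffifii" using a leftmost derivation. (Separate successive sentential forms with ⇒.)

S ⇒ fKi ⇒ fKSi ⇒ fSSi ⇒ ffiSi ⇒ ffifii

S ⇒ fKi   [S -> f K i]
fKi ⇒ fKSi   [K -> K S]
fKSi ⇒ fSSi   [K -> S]
fSSi ⇒ ffiSi   [S -> f i]
ffiSi ⇒ ffifii   [S -> f i]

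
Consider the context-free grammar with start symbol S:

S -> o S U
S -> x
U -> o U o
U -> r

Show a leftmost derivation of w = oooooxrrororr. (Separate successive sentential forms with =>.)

S=>oSU=>ooSUU=>oooSUUU=>ooooSUUUU=>oooooSUUUUU=>oooooxUUUUU=>oooooxrUUUU=>oooooxrrUUU=>oooooxrroUoUU=>oooooxrroroUU=>oooooxrrororU=>oooooxrrororr

S => oSU   [S -> o S U]
oSU => ooSUU   [S -> o S U]
ooSUU => oooSUUU   [S -> o S U]
oooSUUU => ooooSUUUU   [S -> o S U]
ooooSUUUU => oooooSUUUUU   [S -> o S U]
oooooSUUUUU => oooooxUUUUU   [S -> x]
oooooxUUUUU => oooooxrUUUU   [U -> r]
oooooxrUUUU => oooooxrrUUU   [U -> r]
oooooxrrUUU => oooooxrroUoUU   [U -> o U o]
oooooxrroUoUU => oooooxrroroUU   [U -> r]
oooooxrroroUU => oooooxrrororU   [U -> r]
oooooxrrororU => oooooxrrororr   [U -> r]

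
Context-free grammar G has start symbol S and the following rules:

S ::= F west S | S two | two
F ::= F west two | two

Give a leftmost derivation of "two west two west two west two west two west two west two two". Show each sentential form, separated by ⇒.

S ⇒ S two   [S ::= S two]
S two ⇒ F west S two   [S ::= F west S]
F west S two ⇒ F west two west S two   [F ::= F west two]
F west two west S two ⇒ F west two west two west S two   [F ::= F west two]
F west two west two west S two ⇒ F west two west two west two west S two   [F ::= F west two]
F west two west two west two west S two ⇒ F west two west two west two west two west S two   [F ::= F west two]
F west two west two west two west two west S two ⇒ F west two west two west two west two west two west S two   [F ::= F west two]
F west two west two west two west two west two west S two ⇒ two west two west two west two west two west two west S two   [F ::= two]
two west two west two west two west two west two west S two ⇒ two west two west two west two west two west two west two two   [S ::= two]

S ⇒ S two ⇒ F west S two ⇒ F west two west S two ⇒ F west two west two west S two ⇒ F west two west two west two west S two ⇒ F west two west two west two west two west S two ⇒ F west two west two west two west two west two west S two ⇒ two west two west two west two west two west two west S two ⇒ two west two west two west two west two west two west two two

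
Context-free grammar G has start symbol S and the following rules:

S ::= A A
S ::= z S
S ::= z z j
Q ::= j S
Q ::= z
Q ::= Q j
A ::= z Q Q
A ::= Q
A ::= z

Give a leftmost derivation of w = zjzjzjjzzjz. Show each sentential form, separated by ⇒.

S ⇒ AA ⇒ zQQA ⇒ zQjQA ⇒ zjSjQA ⇒ zjAAjQA ⇒ zjQAjQA ⇒ zjQjAjQA ⇒ zjzjAjQA ⇒ zjzjzjQA ⇒ zjzjzjjSA ⇒ zjzjzjjzzjA ⇒ zjzjzjjzzjz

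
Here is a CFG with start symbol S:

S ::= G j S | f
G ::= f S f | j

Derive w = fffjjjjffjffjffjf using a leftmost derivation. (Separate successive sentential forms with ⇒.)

S ⇒ GjS ⇒ fSfjS ⇒ fGjSfjS ⇒ ffSfjSfjS ⇒ ffGjSfjSfjS ⇒ fffSfjSfjSfjS ⇒ fffGjSfjSfjSfjS ⇒ fffjjSfjSfjSfjS ⇒ fffjjGjSfjSfjSfjS ⇒ fffjjjjSfjSfjSfjS ⇒ fffjjjjffjSfjSfjS ⇒ fffjjjjffjffjSfjS ⇒ fffjjjjffjffjffjS ⇒ fffjjjjffjffjffjf

S ⇒ GjS   [S ::= G j S]
GjS ⇒ fSfjS   [G ::= f S f]
fSfjS ⇒ fGjSfjS   [S ::= G j S]
fGjSfjS ⇒ ffSfjSfjS   [G ::= f S f]
ffSfjSfjS ⇒ ffGjSfjSfjS   [S ::= G j S]
ffGjSfjSfjS ⇒ fffSfjSfjSfjS   [G ::= f S f]
fffSfjSfjSfjS ⇒ fffGjSfjSfjSfjS   [S ::= G j S]
fffGjSfjSfjSfjS ⇒ fffjjSfjSfjSfjS   [G ::= j]
fffjjSfjSfjSfjS ⇒ fffjjGjSfjSfjSfjS   [S ::= G j S]
fffjjGjSfjSfjSfjS ⇒ fffjjjjSfjSfjSfjS   [G ::= j]
fffjjjjSfjSfjSfjS ⇒ fffjjjjffjSfjSfjS   [S ::= f]
fffjjjjffjSfjSfjS ⇒ fffjjjjffjffjSfjS   [S ::= f]
fffjjjjffjffjSfjS ⇒ fffjjjjffjffjffjS   [S ::= f]
fffjjjjffjffjffjS ⇒ fffjjjjffjffjffjf   [S ::= f]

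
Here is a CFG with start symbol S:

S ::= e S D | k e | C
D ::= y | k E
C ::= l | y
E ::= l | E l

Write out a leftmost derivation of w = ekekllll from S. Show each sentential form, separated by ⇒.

S⇒eSD⇒ekeD⇒ekekE⇒ekekEl⇒ekekEll⇒ekekElll⇒ekekllll

S ⇒ eSD   [S ::= e S D]
eSD ⇒ ekeD   [S ::= k e]
ekeD ⇒ ekekE   [D ::= k E]
ekekE ⇒ ekekEl   [E ::= E l]
ekekEl ⇒ ekekEll   [E ::= E l]
ekekEll ⇒ ekekElll   [E ::= E l]
ekekElll ⇒ ekekllll   [E ::= l]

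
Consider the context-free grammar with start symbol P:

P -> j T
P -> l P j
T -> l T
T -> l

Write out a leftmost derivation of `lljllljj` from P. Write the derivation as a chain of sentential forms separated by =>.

P=>lPj=>llPjj=>lljTjj=>lljlTjj=>lljllTjj=>lljllljj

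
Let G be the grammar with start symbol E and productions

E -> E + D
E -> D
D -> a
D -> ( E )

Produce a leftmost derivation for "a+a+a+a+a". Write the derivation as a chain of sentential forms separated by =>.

E => E+D => E+D+D => E+D+D+D => E+D+D+D+D => D+D+D+D+D => a+D+D+D+D => a+a+D+D+D => a+a+a+D+D => a+a+a+a+D => a+a+a+a+a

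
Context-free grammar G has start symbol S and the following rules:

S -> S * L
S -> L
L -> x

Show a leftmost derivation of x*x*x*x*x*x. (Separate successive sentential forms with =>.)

S=>S*L=>S*L*L=>S*L*L*L=>S*L*L*L*L=>S*L*L*L*L*L=>L*L*L*L*L*L=>x*L*L*L*L*L=>x*x*L*L*L*L=>x*x*x*L*L*L=>x*x*x*x*L*L=>x*x*x*x*x*L=>x*x*x*x*x*x

S => S*L   [S -> S * L]
S*L => S*L*L   [S -> S * L]
S*L*L => S*L*L*L   [S -> S * L]
S*L*L*L => S*L*L*L*L   [S -> S * L]
S*L*L*L*L => S*L*L*L*L*L   [S -> S * L]
S*L*L*L*L*L => L*L*L*L*L*L   [S -> L]
L*L*L*L*L*L => x*L*L*L*L*L   [L -> x]
x*L*L*L*L*L => x*x*L*L*L*L   [L -> x]
x*x*L*L*L*L => x*x*x*L*L*L   [L -> x]
x*x*x*L*L*L => x*x*x*x*L*L   [L -> x]
x*x*x*x*L*L => x*x*x*x*x*L   [L -> x]
x*x*x*x*x*L => x*x*x*x*x*x   [L -> x]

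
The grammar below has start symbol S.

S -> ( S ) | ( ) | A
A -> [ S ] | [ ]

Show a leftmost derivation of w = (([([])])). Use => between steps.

S=>(S)=>((S))=>((A))=>(([S]))=>(([(S)]))=>(([(A)]))=>(([([])]))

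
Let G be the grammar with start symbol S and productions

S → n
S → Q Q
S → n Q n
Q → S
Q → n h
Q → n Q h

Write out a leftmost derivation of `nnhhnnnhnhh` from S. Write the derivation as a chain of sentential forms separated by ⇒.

S ⇒ QQ   [S → Q Q]
QQ ⇒ nQhQ   [Q → n Q h]
nQhQ ⇒ nnhhQ   [Q → n h]
nnhhQ ⇒ nnhhnQh   [Q → n Q h]
nnhhnQh ⇒ nnhhnSh   [Q → S]
nnhhnSh ⇒ nnhhnQQh   [S → Q Q]
nnhhnQQh ⇒ nnhhnnQhQh   [Q → n Q h]
nnhhnnQhQh ⇒ nnhhnnShQh   [Q → S]
nnhhnnShQh ⇒ nnhhnnnhQh   [S → n]
nnhhnnnhQh ⇒ nnhhnnnhnhh   [Q → n h]

S ⇒ QQ ⇒ nQhQ ⇒ nnhhQ ⇒ nnhhnQh ⇒ nnhhnSh ⇒ nnhhnQQh ⇒ nnhhnnQhQh ⇒ nnhhnnShQh ⇒ nnhhnnnhQh ⇒ nnhhnnnhnhh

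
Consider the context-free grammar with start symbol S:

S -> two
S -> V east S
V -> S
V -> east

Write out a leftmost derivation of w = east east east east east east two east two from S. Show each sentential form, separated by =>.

S => V east S => east east S => east east V east S => east east S east S => east east V east S east S => east east east east S east S => east east east east V east S east S => east east east east east east S east S => east east east east east east two east S => east east east east east east two east two

S => V east S   [S -> V east S]
V east S => east east S   [V -> east]
east east S => east east V east S   [S -> V east S]
east east V east S => east east S east S   [V -> S]
east east S east S => east east V east S east S   [S -> V east S]
east east V east S east S => east east east east S east S   [V -> east]
east east east east S east S => east east east east V east S east S   [S -> V east S]
east east east east V east S east S => east east east east east east S east S   [V -> east]
east east east east east east S east S => east east east east east east two east S   [S -> two]
east east east east east east two east S => east east east east east east two east two   [S -> two]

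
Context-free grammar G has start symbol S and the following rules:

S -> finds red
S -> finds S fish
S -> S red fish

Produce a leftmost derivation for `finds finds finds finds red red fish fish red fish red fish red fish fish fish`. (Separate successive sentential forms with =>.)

S => finds S fish   [S -> finds S fish]
finds S fish => finds finds S fish fish   [S -> finds S fish]
finds finds S fish fish => finds finds S red fish fish fish   [S -> S red fish]
finds finds S red fish fish fish => finds finds S red fish red fish fish fish   [S -> S red fish]
finds finds S red fish red fish fish fish => finds finds S red fish red fish red fish fish fish   [S -> S red fish]
finds finds S red fish red fish red fish fish fish => finds finds finds S fish red fish red fish red fish fish fish   [S -> finds S fish]
finds finds finds S fish red fish red fish red fish fish fish => finds finds finds S red fish fish red fish red fish red fish fish fish   [S -> S red fish]
finds finds finds S red fish fish red fish red fish red fish fish fish => finds finds finds finds red red fish fish red fish red fish red fish fish fish   [S -> finds red]

S => finds S fish => finds finds S fish fish => finds finds S red fish fish fish => finds finds S red fish red fish fish fish => finds finds S red fish red fish red fish fish fish => finds finds finds S fish red fish red fish red fish fish fish => finds finds finds S red fish fish red fish red fish red fish fish fish => finds finds finds finds red red fish fish red fish red fish red fish fish fish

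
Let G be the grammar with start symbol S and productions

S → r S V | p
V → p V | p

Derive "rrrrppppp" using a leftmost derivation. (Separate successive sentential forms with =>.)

S => rSV   [S → r S V]
rSV => rrSVV   [S → r S V]
rrSVV => rrrSVVV   [S → r S V]
rrrSVVV => rrrrSVVVV   [S → r S V]
rrrrSVVVV => rrrrpVVVV   [S → p]
rrrrpVVVV => rrrrppVVV   [V → p]
rrrrppVVV => rrrrpppVV   [V → p]
rrrrpppVV => rrrrppppV   [V → p]
rrrrppppV => rrrrppppp   [V → p]

S => rSV => rrSVV => rrrSVVV => rrrrSVVVV => rrrrpVVVV => rrrrppVVV => rrrrpppVV => rrrrppppV => rrrrppppp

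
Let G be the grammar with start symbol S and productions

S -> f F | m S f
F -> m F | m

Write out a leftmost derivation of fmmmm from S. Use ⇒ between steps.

S ⇒ fF   [S -> f F]
fF ⇒ fmF   [F -> m F]
fmF ⇒ fmmF   [F -> m F]
fmmF ⇒ fmmmF   [F -> m F]
fmmmF ⇒ fmmmm   [F -> m]

S ⇒ fF ⇒ fmF ⇒ fmmF ⇒ fmmmF ⇒ fmmmm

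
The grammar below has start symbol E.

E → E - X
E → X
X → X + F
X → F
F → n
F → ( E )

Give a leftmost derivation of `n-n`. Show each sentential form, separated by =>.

E=>E-X=>X-X=>F-X=>n-X=>n-F=>n-n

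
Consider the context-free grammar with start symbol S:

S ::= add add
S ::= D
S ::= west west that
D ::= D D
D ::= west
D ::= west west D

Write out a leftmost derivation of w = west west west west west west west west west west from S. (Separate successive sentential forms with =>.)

S => D   [S ::= D]
D => D D   [D ::= D D]
D D => D D D   [D ::= D D]
D D D => D D D D   [D ::= D D]
D D D D => D D D D D   [D ::= D D]
D D D D D => west west D D D D D   [D ::= west west D]
west west D D D D D => west west west west D D D D D   [D ::= west west D]
west west west west D D D D D => west west west west D D D D D D   [D ::= D D]
west west west west D D D D D D => west west west west west D D D D D   [D ::= west]
west west west west west D D D D D => west west west west west west D D D D   [D ::= west]
west west west west west west D D D D => west west west west west west west D D D   [D ::= west]
west west west west west west west D D D => west west west west west west west west D D   [D ::= west]
west west west west west west west west D D => west west west west west west west west west D   [D ::= west]
west west west west west west west west west D => west west west west west west west west west west   [D ::= west]

S => D => D D => D D D => D D D D => D D D D D => west west D D D D D => west west west west D D D D D => west west west west D D D D D D => west west west west west D D D D D => west west west west west west D D D D => west west west west west west west D D D => west west west west west west west west D D => west west west west west west west west west D => west west west west west west west west west west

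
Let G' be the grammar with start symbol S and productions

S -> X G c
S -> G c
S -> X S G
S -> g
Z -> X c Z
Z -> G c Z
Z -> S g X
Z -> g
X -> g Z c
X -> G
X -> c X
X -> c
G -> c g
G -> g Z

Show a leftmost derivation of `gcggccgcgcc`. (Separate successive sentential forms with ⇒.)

S ⇒ Gc ⇒ gZc ⇒ gSgXc ⇒ gXGcgXc ⇒ gcXGcgXc ⇒ gcgZcGcgXc ⇒ gcggcGcgXc ⇒ gcggccgcgXc ⇒ gcggccgcgcc

S ⇒ Gc   [S -> G c]
Gc ⇒ gZc   [G -> g Z]
gZc ⇒ gSgXc   [Z -> S g X]
gSgXc ⇒ gXGcgXc   [S -> X G c]
gXGcgXc ⇒ gcXGcgXc   [X -> c X]
gcXGcgXc ⇒ gcgZcGcgXc   [X -> g Z c]
gcgZcGcgXc ⇒ gcggcGcgXc   [Z -> g]
gcggcGcgXc ⇒ gcggccgcgXc   [G -> c g]
gcggccgcgXc ⇒ gcggccgcgcc   [X -> c]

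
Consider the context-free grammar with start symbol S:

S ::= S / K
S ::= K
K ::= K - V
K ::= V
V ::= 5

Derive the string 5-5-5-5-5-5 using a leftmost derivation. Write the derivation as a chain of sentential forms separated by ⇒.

S ⇒ K   [S ::= K]
K ⇒ K-V   [K ::= K - V]
K-V ⇒ K-V-V   [K ::= K - V]
K-V-V ⇒ K-V-V-V   [K ::= K - V]
K-V-V-V ⇒ K-V-V-V-V   [K ::= K - V]
K-V-V-V-V ⇒ K-V-V-V-V-V   [K ::= K - V]
K-V-V-V-V-V ⇒ V-V-V-V-V-V   [K ::= V]
V-V-V-V-V-V ⇒ 5-V-V-V-V-V   [V ::= 5]
5-V-V-V-V-V ⇒ 5-5-V-V-V-V   [V ::= 5]
5-5-V-V-V-V ⇒ 5-5-5-V-V-V   [V ::= 5]
5-5-5-V-V-V ⇒ 5-5-5-5-V-V   [V ::= 5]
5-5-5-5-V-V ⇒ 5-5-5-5-5-V   [V ::= 5]
5-5-5-5-5-V ⇒ 5-5-5-5-5-5   [V ::= 5]

S⇒K⇒K-V⇒K-V-V⇒K-V-V-V⇒K-V-V-V-V⇒K-V-V-V-V-V⇒V-V-V-V-V-V⇒5-V-V-V-V-V⇒5-5-V-V-V-V⇒5-5-5-V-V-V⇒5-5-5-5-V-V⇒5-5-5-5-5-V⇒5-5-5-5-5-5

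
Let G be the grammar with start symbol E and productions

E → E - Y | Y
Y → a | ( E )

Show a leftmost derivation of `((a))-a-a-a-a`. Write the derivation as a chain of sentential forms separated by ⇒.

E ⇒ E-Y   [E → E - Y]
E-Y ⇒ E-Y-Y   [E → E - Y]
E-Y-Y ⇒ E-Y-Y-Y   [E → E - Y]
E-Y-Y-Y ⇒ E-Y-Y-Y-Y   [E → E - Y]
E-Y-Y-Y-Y ⇒ Y-Y-Y-Y-Y   [E → Y]
Y-Y-Y-Y-Y ⇒ (E)-Y-Y-Y-Y   [Y → ( E )]
(E)-Y-Y-Y-Y ⇒ (Y)-Y-Y-Y-Y   [E → Y]
(Y)-Y-Y-Y-Y ⇒ ((E))-Y-Y-Y-Y   [Y → ( E )]
((E))-Y-Y-Y-Y ⇒ ((Y))-Y-Y-Y-Y   [E → Y]
((Y))-Y-Y-Y-Y ⇒ ((a))-Y-Y-Y-Y   [Y → a]
((a))-Y-Y-Y-Y ⇒ ((a))-a-Y-Y-Y   [Y → a]
((a))-a-Y-Y-Y ⇒ ((a))-a-a-Y-Y   [Y → a]
((a))-a-a-Y-Y ⇒ ((a))-a-a-a-Y   [Y → a]
((a))-a-a-a-Y ⇒ ((a))-a-a-a-a   [Y → a]

E ⇒ E-Y ⇒ E-Y-Y ⇒ E-Y-Y-Y ⇒ E-Y-Y-Y-Y ⇒ Y-Y-Y-Y-Y ⇒ (E)-Y-Y-Y-Y ⇒ (Y)-Y-Y-Y-Y ⇒ ((E))-Y-Y-Y-Y ⇒ ((Y))-Y-Y-Y-Y ⇒ ((a))-Y-Y-Y-Y ⇒ ((a))-a-Y-Y-Y ⇒ ((a))-a-a-Y-Y ⇒ ((a))-a-a-a-Y ⇒ ((a))-a-a-a-a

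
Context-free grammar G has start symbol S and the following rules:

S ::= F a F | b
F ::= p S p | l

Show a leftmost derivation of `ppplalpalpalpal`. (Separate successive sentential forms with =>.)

S => FaF => pSpaF => pFaFpaF => ppSpaFpaF => ppFaFpaFpaF => pppSpaFpaFpaF => pppFaFpaFpaFpaF => ppplaFpaFpaFpaF => ppplalpaFpaFpaF => ppplalpalpaFpaF => ppplalpalpalpaF => ppplalpalpalpal

S => FaF   [S ::= F a F]
FaF => pSpaF   [F ::= p S p]
pSpaF => pFaFpaF   [S ::= F a F]
pFaFpaF => ppSpaFpaF   [F ::= p S p]
ppSpaFpaF => ppFaFpaFpaF   [S ::= F a F]
ppFaFpaFpaF => pppSpaFpaFpaF   [F ::= p S p]
pppSpaFpaFpaF => pppFaFpaFpaFpaF   [S ::= F a F]
pppFaFpaFpaFpaF => ppplaFpaFpaFpaF   [F ::= l]
ppplaFpaFpaFpaF => ppplalpaFpaFpaF   [F ::= l]
ppplalpaFpaFpaF => ppplalpalpaFpaF   [F ::= l]
ppplalpalpaFpaF => ppplalpalpalpaF   [F ::= l]
ppplalpalpalpaF => ppplalpalpalpal   [F ::= l]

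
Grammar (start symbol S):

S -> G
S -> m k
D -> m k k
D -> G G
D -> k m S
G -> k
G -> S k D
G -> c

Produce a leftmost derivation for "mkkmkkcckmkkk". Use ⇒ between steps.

S⇒G⇒SkD⇒mkkD⇒mkkGG⇒mkkSkDG⇒mkkGkDG⇒mkkSkDkDG⇒mkkmkkDkDG⇒mkkmkkGGkDG⇒mkkmkkcGkDG⇒mkkmkkcckDG⇒mkkmkkcckmkkG⇒mkkmkkcckmkkk

S ⇒ G   [S -> G]
G ⇒ SkD   [G -> S k D]
SkD ⇒ mkkD   [S -> m k]
mkkD ⇒ mkkGG   [D -> G G]
mkkGG ⇒ mkkSkDG   [G -> S k D]
mkkSkDG ⇒ mkkGkDG   [S -> G]
mkkGkDG ⇒ mkkSkDkDG   [G -> S k D]
mkkSkDkDG ⇒ mkkmkkDkDG   [S -> m k]
mkkmkkDkDG ⇒ mkkmkkGGkDG   [D -> G G]
mkkmkkGGkDG ⇒ mkkmkkcGkDG   [G -> c]
mkkmkkcGkDG ⇒ mkkmkkcckDG   [G -> c]
mkkmkkcckDG ⇒ mkkmkkcckmkkG   [D -> m k k]
mkkmkkcckmkkG ⇒ mkkmkkcckmkkk   [G -> k]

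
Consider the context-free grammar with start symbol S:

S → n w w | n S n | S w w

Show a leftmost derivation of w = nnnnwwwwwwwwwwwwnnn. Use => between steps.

S => nSn => nnSnn => nnnSnnn => nnnSwwnnn => nnnSwwwwnnn => nnnSwwwwwwnnn => nnnSwwwwwwwwnnn => nnnSwwwwwwwwwwnnn => nnnnwwwwwwwwwwwwnnn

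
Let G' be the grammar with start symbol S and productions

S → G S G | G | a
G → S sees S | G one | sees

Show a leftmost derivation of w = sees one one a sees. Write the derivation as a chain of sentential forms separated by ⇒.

S ⇒ G S G   [S → G S G]
G S G ⇒ G one S G   [G → G one]
G one S G ⇒ G one one S G   [G → G one]
G one one S G ⇒ sees one one S G   [G → sees]
sees one one S G ⇒ sees one one a G   [S → a]
sees one one a G ⇒ sees one one a sees   [G → sees]

S ⇒ G S G ⇒ G one S G ⇒ G one one S G ⇒ sees one one S G ⇒ sees one one a G ⇒ sees one one a sees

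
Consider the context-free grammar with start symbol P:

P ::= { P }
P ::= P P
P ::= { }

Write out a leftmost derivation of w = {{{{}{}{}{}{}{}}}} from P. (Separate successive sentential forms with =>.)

P => {P} => {{P}} => {{{P}}} => {{{PP}}} => {{{PPP}}} => {{{PPPP}}} => {{{PPPPP}}} => {{{PPPPPP}}} => {{{{}PPPPP}}} => {{{{}{}PPPP}}} => {{{{}{}{}PPP}}} => {{{{}{}{}{}PP}}} => {{{{}{}{}{}{}P}}} => {{{{}{}{}{}{}{}}}}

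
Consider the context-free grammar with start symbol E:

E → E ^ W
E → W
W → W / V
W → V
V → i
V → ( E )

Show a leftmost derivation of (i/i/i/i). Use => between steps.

E => W   [E → W]
W => V   [W → V]
V => (E)   [V → ( E )]
(E) => (W)   [E → W]
(W) => (W/V)   [W → W / V]
(W/V) => (W/V/V)   [W → W / V]
(W/V/V) => (W/V/V/V)   [W → W / V]
(W/V/V/V) => (V/V/V/V)   [W → V]
(V/V/V/V) => (i/V/V/V)   [V → i]
(i/V/V/V) => (i/i/V/V)   [V → i]
(i/i/V/V) => (i/i/i/V)   [V → i]
(i/i/i/V) => (i/i/i/i)   [V → i]

E => W => V => (E) => (W) => (W/V) => (W/V/V) => (W/V/V/V) => (V/V/V/V) => (i/V/V/V) => (i/i/V/V) => (i/i/i/V) => (i/i/i/i)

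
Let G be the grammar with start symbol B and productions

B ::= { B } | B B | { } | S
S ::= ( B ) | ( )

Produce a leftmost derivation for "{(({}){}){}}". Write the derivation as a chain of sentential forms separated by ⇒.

B⇒{B}⇒{BB}⇒{SB}⇒{(B)B}⇒{(BB)B}⇒{(SB)B}⇒{((B)B)B}⇒{(({})B)B}⇒{(({}){})B}⇒{(({}){}){}}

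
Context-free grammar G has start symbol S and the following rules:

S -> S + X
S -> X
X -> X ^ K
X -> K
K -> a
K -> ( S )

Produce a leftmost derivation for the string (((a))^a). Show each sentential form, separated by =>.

S => X   [S -> X]
X => K   [X -> K]
K => (S)   [K -> ( S )]
(S) => (X)   [S -> X]
(X) => (X^K)   [X -> X ^ K]
(X^K) => (K^K)   [X -> K]
(K^K) => ((S)^K)   [K -> ( S )]
((S)^K) => ((X)^K)   [S -> X]
((X)^K) => ((K)^K)   [X -> K]
((K)^K) => (((S))^K)   [K -> ( S )]
(((S))^K) => (((X))^K)   [S -> X]
(((X))^K) => (((K))^K)   [X -> K]
(((K))^K) => (((a))^K)   [K -> a]
(((a))^K) => (((a))^a)   [K -> a]

S => X => K => (S) => (X) => (X^K) => (K^K) => ((S)^K) => ((X)^K) => ((K)^K) => (((S))^K) => (((X))^K) => (((K))^K) => (((a))^K) => (((a))^a)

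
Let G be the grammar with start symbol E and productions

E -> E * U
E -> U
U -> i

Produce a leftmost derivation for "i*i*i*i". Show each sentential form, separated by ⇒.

E⇒E*U⇒E*U*U⇒E*U*U*U⇒U*U*U*U⇒i*U*U*U⇒i*i*U*U⇒i*i*i*U⇒i*i*i*i

E ⇒ E*U   [E -> E * U]
E*U ⇒ E*U*U   [E -> E * U]
E*U*U ⇒ E*U*U*U   [E -> E * U]
E*U*U*U ⇒ U*U*U*U   [E -> U]
U*U*U*U ⇒ i*U*U*U   [U -> i]
i*U*U*U ⇒ i*i*U*U   [U -> i]
i*i*U*U ⇒ i*i*i*U   [U -> i]
i*i*i*U ⇒ i*i*i*i   [U -> i]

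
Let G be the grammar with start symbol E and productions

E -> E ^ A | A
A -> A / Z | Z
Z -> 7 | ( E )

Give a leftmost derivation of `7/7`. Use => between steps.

E => A => A/Z => Z/Z => 7/Z => 7/7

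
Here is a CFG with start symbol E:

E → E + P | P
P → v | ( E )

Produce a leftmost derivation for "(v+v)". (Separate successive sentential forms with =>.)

E => P => (E) => (E+P) => (P+P) => (v+P) => (v+v)

E => P   [E → P]
P => (E)   [P → ( E )]
(E) => (E+P)   [E → E + P]
(E+P) => (P+P)   [E → P]
(P+P) => (v+P)   [P → v]
(v+P) => (v+v)   [P → v]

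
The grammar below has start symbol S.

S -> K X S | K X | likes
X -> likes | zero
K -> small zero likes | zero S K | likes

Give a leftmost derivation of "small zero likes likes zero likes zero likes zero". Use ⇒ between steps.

S ⇒ K X S   [S -> K X S]
K X S ⇒ small zero likes X S   [K -> small zero likes]
small zero likes X S ⇒ small zero likes likes S   [X -> likes]
small zero likes likes S ⇒ small zero likes likes K X   [S -> K X]
small zero likes likes K X ⇒ small zero likes likes zero S K X   [K -> zero S K]
small zero likes likes zero S K X ⇒ small zero likes likes zero K X K X   [S -> K X]
small zero likes likes zero K X K X ⇒ small zero likes likes zero likes X K X   [K -> likes]
small zero likes likes zero likes X K X ⇒ small zero likes likes zero likes zero K X   [X -> zero]
small zero likes likes zero likes zero K X ⇒ small zero likes likes zero likes zero likes X   [K -> likes]
small zero likes likes zero likes zero likes X ⇒ small zero likes likes zero likes zero likes zero   [X -> zero]

S ⇒ K X S ⇒ small zero likes X S ⇒ small zero likes likes S ⇒ small zero likes likes K X ⇒ small zero likes likes zero S K X ⇒ small zero likes likes zero K X K X ⇒ small zero likes likes zero likes X K X ⇒ small zero likes likes zero likes zero K X ⇒ small zero likes likes zero likes zero likes X ⇒ small zero likes likes zero likes zero likes zero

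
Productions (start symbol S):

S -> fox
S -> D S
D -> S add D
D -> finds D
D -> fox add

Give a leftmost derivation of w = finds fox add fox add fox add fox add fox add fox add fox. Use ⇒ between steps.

S ⇒ D S ⇒ S add D S ⇒ D S add D S ⇒ finds D S add D S ⇒ finds S add D S add D S ⇒ finds fox add D S add D S ⇒ finds fox add fox add S add D S ⇒ finds fox add fox add D S add D S ⇒ finds fox add fox add S add D S add D S ⇒ finds fox add fox add fox add D S add D S ⇒ finds fox add fox add fox add fox add S add D S ⇒ finds fox add fox add fox add fox add fox add D S ⇒ finds fox add fox add fox add fox add fox add fox add S ⇒ finds fox add fox add fox add fox add fox add fox add fox

S ⇒ D S   [S -> D S]
D S ⇒ S add D S   [D -> S add D]
S add D S ⇒ D S add D S   [S -> D S]
D S add D S ⇒ finds D S add D S   [D -> finds D]
finds D S add D S ⇒ finds S add D S add D S   [D -> S add D]
finds S add D S add D S ⇒ finds fox add D S add D S   [S -> fox]
finds fox add D S add D S ⇒ finds fox add fox add S add D S   [D -> fox add]
finds fox add fox add S add D S ⇒ finds fox add fox add D S add D S   [S -> D S]
finds fox add fox add D S add D S ⇒ finds fox add fox add S add D S add D S   [D -> S add D]
finds fox add fox add S add D S add D S ⇒ finds fox add fox add fox add D S add D S   [S -> fox]
finds fox add fox add fox add D S add D S ⇒ finds fox add fox add fox add fox add S add D S   [D -> fox add]
finds fox add fox add fox add fox add S add D S ⇒ finds fox add fox add fox add fox add fox add D S   [S -> fox]
finds fox add fox add fox add fox add fox add D S ⇒ finds fox add fox add fox add fox add fox add fox add S   [D -> fox add]
finds fox add fox add fox add fox add fox add fox add S ⇒ finds fox add fox add fox add fox add fox add fox add fox   [S -> fox]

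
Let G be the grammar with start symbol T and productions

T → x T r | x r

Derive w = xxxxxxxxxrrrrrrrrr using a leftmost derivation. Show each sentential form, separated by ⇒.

T⇒xTr⇒xxTrr⇒xxxTrrr⇒xxxxTrrrr⇒xxxxxTrrrrr⇒xxxxxxTrrrrrr⇒xxxxxxxTrrrrrrr⇒xxxxxxxxTrrrrrrrr⇒xxxxxxxxxrrrrrrrrr

T ⇒ xTr   [T → x T r]
xTr ⇒ xxTrr   [T → x T r]
xxTrr ⇒ xxxTrrr   [T → x T r]
xxxTrrr ⇒ xxxxTrrrr   [T → x T r]
xxxxTrrrr ⇒ xxxxxTrrrrr   [T → x T r]
xxxxxTrrrrr ⇒ xxxxxxTrrrrrr   [T → x T r]
xxxxxxTrrrrrr ⇒ xxxxxxxTrrrrrrr   [T → x T r]
xxxxxxxTrrrrrrr ⇒ xxxxxxxxTrrrrrrrr   [T → x T r]
xxxxxxxxTrrrrrrrr ⇒ xxxxxxxxxrrrrrrrrr   [T → x r]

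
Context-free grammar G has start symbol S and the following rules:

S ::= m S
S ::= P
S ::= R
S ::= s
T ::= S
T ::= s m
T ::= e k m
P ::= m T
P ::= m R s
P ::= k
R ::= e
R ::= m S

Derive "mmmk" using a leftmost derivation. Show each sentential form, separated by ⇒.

S⇒mS⇒mR⇒mmS⇒mmmS⇒mmmP⇒mmmk

S ⇒ mS   [S ::= m S]
mS ⇒ mR   [S ::= R]
mR ⇒ mmS   [R ::= m S]
mmS ⇒ mmmS   [S ::= m S]
mmmS ⇒ mmmP   [S ::= P]
mmmP ⇒ mmmk   [P ::= k]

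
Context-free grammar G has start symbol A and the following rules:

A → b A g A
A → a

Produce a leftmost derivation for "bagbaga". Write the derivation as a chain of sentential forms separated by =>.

A => bAgA => bagA => bagbAgA => bagbagA => bagbaga

A => bAgA   [A → b A g A]
bAgA => bagA   [A → a]
bagA => bagbAgA   [A → b A g A]
bagbAgA => bagbagA   [A → a]
bagbagA => bagbaga   [A → a]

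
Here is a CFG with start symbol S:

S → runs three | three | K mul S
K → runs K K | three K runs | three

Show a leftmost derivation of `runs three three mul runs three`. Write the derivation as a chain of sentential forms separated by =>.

S => K mul S   [S → K mul S]
K mul S => runs K K mul S   [K → runs K K]
runs K K mul S => runs three K mul S   [K → three]
runs three K mul S => runs three three mul S   [K → three]
runs three three mul S => runs three three mul runs three   [S → runs three]

S => K mul S => runs K K mul S => runs three K mul S => runs three three mul S => runs three three mul runs three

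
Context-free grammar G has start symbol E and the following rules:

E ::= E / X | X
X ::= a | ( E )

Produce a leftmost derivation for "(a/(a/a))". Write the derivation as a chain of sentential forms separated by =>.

E => X => (E) => (E/X) => (X/X) => (a/X) => (a/(E)) => (a/(E/X)) => (a/(X/X)) => (a/(a/X)) => (a/(a/a))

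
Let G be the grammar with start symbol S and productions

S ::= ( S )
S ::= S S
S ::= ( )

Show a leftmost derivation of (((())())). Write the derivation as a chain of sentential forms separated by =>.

S => (S) => ((S)) => ((SS)) => (((S)S)) => (((())S)) => (((())()))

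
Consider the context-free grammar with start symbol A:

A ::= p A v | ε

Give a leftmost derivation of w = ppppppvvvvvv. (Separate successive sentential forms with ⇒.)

A ⇒ pAv ⇒ ppAvv ⇒ pppAvvv ⇒ ppppAvvvv ⇒ pppppAvvvvv ⇒ ppppppAvvvvvv ⇒ ppppppvvvvvv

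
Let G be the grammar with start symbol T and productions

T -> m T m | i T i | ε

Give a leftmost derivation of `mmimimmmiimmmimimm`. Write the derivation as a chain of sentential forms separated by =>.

T => mTm => mmTmm => mmiTimm => mmimTmimm => mmimiTimimm => mmimimTmimimm => mmimimmTmmimimm => mmimimmmTmmmimimm => mmimimmmiTimmmimimm => mmimimmmiimmmimimm

T => mTm   [T -> m T m]
mTm => mmTmm   [T -> m T m]
mmTmm => mmiTimm   [T -> i T i]
mmiTimm => mmimTmimm   [T -> m T m]
mmimTmimm => mmimiTimimm   [T -> i T i]
mmimiTimimm => mmimimTmimimm   [T -> m T m]
mmimimTmimimm => mmimimmTmmimimm   [T -> m T m]
mmimimmTmmimimm => mmimimmmTmmmimimm   [T -> m T m]
mmimimmmTmmmimimm => mmimimmmiTimmmimimm   [T -> i T i]
mmimimmmiTimmmimimm => mmimimmmiimmmimimm   [T -> ε]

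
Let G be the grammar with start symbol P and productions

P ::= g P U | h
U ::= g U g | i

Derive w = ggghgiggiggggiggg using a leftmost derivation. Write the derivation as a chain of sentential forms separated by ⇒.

P ⇒ gPU ⇒ ggPUU ⇒ gggPUUU ⇒ ggghUUU ⇒ ggghgUgUU ⇒ ggghgigUU ⇒ ggghgiggUgU ⇒ ggghgiggigU ⇒ ggghgiggiggUg ⇒ ggghgiggigggUgg ⇒ ggghgiggiggggUggg ⇒ ggghgiggiggggiggg

P ⇒ gPU   [P ::= g P U]
gPU ⇒ ggPUU   [P ::= g P U]
ggPUU ⇒ gggPUUU   [P ::= g P U]
gggPUUU ⇒ ggghUUU   [P ::= h]
ggghUUU ⇒ ggghgUgUU   [U ::= g U g]
ggghgUgUU ⇒ ggghgigUU   [U ::= i]
ggghgigUU ⇒ ggghgiggUgU   [U ::= g U g]
ggghgiggUgU ⇒ ggghgiggigU   [U ::= i]
ggghgiggigU ⇒ ggghgiggiggUg   [U ::= g U g]
ggghgiggiggUg ⇒ ggghgiggigggUgg   [U ::= g U g]
ggghgiggigggUgg ⇒ ggghgiggiggggUggg   [U ::= g U g]
ggghgiggiggggUggg ⇒ ggghgiggiggggiggg   [U ::= i]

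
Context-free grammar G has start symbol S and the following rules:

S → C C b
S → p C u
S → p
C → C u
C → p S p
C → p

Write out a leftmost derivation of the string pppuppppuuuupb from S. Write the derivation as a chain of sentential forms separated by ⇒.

S ⇒ CCb   [S → C C b]
CCb ⇒ pSpCb   [C → p S p]
pSpCb ⇒ ppCupCb   [S → p C u]
ppCupCb ⇒ pppupCb   [C → p]
pppupCb ⇒ pppuppSpb   [C → p S p]
pppuppSpb ⇒ pppupppCupb   [S → p C u]
pppupppCupb ⇒ pppupppCuupb   [C → C u]
pppupppCuupb ⇒ pppupppCuuupb   [C → C u]
pppupppCuuupb ⇒ pppupppCuuuupb   [C → C u]
pppupppCuuuupb ⇒ pppuppppuuuupb   [C → p]

S ⇒ CCb ⇒ pSpCb ⇒ ppCupCb ⇒ pppupCb ⇒ pppuppSpb ⇒ pppupppCupb ⇒ pppupppCuupb ⇒ pppupppCuuupb ⇒ pppupppCuuuupb ⇒ pppuppppuuuupb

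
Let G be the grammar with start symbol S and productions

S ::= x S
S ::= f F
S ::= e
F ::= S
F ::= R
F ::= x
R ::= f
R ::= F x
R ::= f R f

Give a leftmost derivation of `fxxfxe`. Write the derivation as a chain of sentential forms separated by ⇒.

S ⇒ fF   [S ::= f F]
fF ⇒ fS   [F ::= S]
fS ⇒ fxS   [S ::= x S]
fxS ⇒ fxxS   [S ::= x S]
fxxS ⇒ fxxfF   [S ::= f F]
fxxfF ⇒ fxxfS   [F ::= S]
fxxfS ⇒ fxxfxS   [S ::= x S]
fxxfxS ⇒ fxxfxe   [S ::= e]

S ⇒ fF ⇒ fS ⇒ fxS ⇒ fxxS ⇒ fxxfF ⇒ fxxfS ⇒ fxxfxS ⇒ fxxfxe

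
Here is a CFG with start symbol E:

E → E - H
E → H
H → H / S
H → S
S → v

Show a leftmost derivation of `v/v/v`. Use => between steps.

E => H   [E → H]
H => H/S   [H → H / S]
H/S => H/S/S   [H → H / S]
H/S/S => S/S/S   [H → S]
S/S/S => v/S/S   [S → v]
v/S/S => v/v/S   [S → v]
v/v/S => v/v/v   [S → v]

E=>H=>H/S=>H/S/S=>S/S/S=>v/S/S=>v/v/S=>v/v/v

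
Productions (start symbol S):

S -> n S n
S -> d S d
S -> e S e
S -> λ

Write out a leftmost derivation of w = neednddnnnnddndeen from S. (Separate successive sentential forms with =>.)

S=>nSn=>neSen=>neeSeen=>needSdeen=>neednSndeen=>needndSdndeen=>neednddSddndeen=>neednddnSnddndeen=>neednddnnSnnddndeen=>neednddnnnnddndeen

S => nSn   [S -> n S n]
nSn => neSen   [S -> e S e]
neSen => neeSeen   [S -> e S e]
neeSeen => needSdeen   [S -> d S d]
needSdeen => neednSndeen   [S -> n S n]
neednSndeen => needndSdndeen   [S -> d S d]
needndSdndeen => neednddSddndeen   [S -> d S d]
neednddSddndeen => neednddnSnddndeen   [S -> n S n]
neednddnSnddndeen => neednddnnSnnddndeen   [S -> n S n]
neednddnnSnnddndeen => neednddnnnnddndeen   [S -> λ]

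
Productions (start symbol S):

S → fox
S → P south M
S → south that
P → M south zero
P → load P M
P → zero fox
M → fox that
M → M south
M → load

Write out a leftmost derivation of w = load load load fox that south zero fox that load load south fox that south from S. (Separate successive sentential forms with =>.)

S => P south M   [S → P south M]
P south M => load P M south M   [P → load P M]
load P M south M => load load P M M south M   [P → load P M]
load load P M M south M => load load load P M M M south M   [P → load P M]
load load load P M M M south M => load load load M south zero M M M south M   [P → M south zero]
load load load M south zero M M M south M => load load load fox that south zero M M M south M   [M → fox that]
load load load fox that south zero M M M south M => load load load fox that south zero fox that M M south M   [M → fox that]
load load load fox that south zero fox that M M south M => load load load fox that south zero fox that load M south M   [M → load]
load load load fox that south zero fox that load M south M => load load load fox that south zero fox that load load south M   [M → load]
load load load fox that south zero fox that load load south M => load load load fox that south zero fox that load load south M south   [M → M south]
load load load fox that south zero fox that load load south M south => load load load fox that south zero fox that load load south fox that south   [M → fox that]

S => P south M => load P M south M => load load P M M south M => load load load P M M M south M => load load load M south zero M M M south M => load load load fox that south zero M M M south M => load load load fox that south zero fox that M M south M => load load load fox that south zero fox that load M south M => load load load fox that south zero fox that load load south M => load load load fox that south zero fox that load load south M south => load load load fox that south zero fox that load load south fox that south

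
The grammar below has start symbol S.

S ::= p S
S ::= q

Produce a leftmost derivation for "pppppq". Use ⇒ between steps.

S ⇒ pS   [S ::= p S]
pS ⇒ ppS   [S ::= p S]
ppS ⇒ pppS   [S ::= p S]
pppS ⇒ ppppS   [S ::= p S]
ppppS ⇒ pppppS   [S ::= p S]
pppppS ⇒ pppppq   [S ::= q]

S⇒pS⇒ppS⇒pppS⇒ppppS⇒pppppS⇒pppppq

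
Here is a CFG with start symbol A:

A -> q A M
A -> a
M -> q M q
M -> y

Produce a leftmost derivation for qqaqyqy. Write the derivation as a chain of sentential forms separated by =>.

A => qAM => qqAMM => qqaMM => qqaqMqM => qqaqyqM => qqaqyqy

A => qAM   [A -> q A M]
qAM => qqAMM   [A -> q A M]
qqAMM => qqaMM   [A -> a]
qqaMM => qqaqMqM   [M -> q M q]
qqaqMqM => qqaqyqM   [M -> y]
qqaqyqM => qqaqyqy   [M -> y]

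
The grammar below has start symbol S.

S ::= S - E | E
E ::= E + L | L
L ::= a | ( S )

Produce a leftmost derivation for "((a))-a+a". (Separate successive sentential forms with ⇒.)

S ⇒ S-E   [S ::= S - E]
S-E ⇒ E-E   [S ::= E]
E-E ⇒ L-E   [E ::= L]
L-E ⇒ (S)-E   [L ::= ( S )]
(S)-E ⇒ (E)-E   [S ::= E]
(E)-E ⇒ (L)-E   [E ::= L]
(L)-E ⇒ ((S))-E   [L ::= ( S )]
((S))-E ⇒ ((E))-E   [S ::= E]
((E))-E ⇒ ((L))-E   [E ::= L]
((L))-E ⇒ ((a))-E   [L ::= a]
((a))-E ⇒ ((a))-E+L   [E ::= E + L]
((a))-E+L ⇒ ((a))-L+L   [E ::= L]
((a))-L+L ⇒ ((a))-a+L   [L ::= a]
((a))-a+L ⇒ ((a))-a+a   [L ::= a]

S ⇒ S-E ⇒ E-E ⇒ L-E ⇒ (S)-E ⇒ (E)-E ⇒ (L)-E ⇒ ((S))-E ⇒ ((E))-E ⇒ ((L))-E ⇒ ((a))-E ⇒ ((a))-E+L ⇒ ((a))-L+L ⇒ ((a))-a+L ⇒ ((a))-a+a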